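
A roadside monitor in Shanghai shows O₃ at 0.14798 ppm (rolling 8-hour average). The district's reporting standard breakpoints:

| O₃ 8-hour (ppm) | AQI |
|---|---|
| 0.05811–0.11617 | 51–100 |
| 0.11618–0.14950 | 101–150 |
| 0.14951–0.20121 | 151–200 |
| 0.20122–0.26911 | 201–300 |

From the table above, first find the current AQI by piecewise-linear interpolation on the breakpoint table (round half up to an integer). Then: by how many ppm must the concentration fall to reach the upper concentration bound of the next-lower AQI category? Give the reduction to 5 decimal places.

O₃ 0.14798: bracket 0.11618–0.14950 → index 101–150; slope 49/0.03332, offset 0.03180.
AQI = 101 + 49/0.03332·0.03180 ≈ 147.76 ⇒ 148.
Current AQI 148 is in the Unhealthy for Sensitive Groups range (101–150). The next-lower category tops out at AQI 100, whose upper concentration bound is 0.11617 ppm.
Reduction needed = 0.14798 − 0.11617 = 0.03181 ppm.

0.03181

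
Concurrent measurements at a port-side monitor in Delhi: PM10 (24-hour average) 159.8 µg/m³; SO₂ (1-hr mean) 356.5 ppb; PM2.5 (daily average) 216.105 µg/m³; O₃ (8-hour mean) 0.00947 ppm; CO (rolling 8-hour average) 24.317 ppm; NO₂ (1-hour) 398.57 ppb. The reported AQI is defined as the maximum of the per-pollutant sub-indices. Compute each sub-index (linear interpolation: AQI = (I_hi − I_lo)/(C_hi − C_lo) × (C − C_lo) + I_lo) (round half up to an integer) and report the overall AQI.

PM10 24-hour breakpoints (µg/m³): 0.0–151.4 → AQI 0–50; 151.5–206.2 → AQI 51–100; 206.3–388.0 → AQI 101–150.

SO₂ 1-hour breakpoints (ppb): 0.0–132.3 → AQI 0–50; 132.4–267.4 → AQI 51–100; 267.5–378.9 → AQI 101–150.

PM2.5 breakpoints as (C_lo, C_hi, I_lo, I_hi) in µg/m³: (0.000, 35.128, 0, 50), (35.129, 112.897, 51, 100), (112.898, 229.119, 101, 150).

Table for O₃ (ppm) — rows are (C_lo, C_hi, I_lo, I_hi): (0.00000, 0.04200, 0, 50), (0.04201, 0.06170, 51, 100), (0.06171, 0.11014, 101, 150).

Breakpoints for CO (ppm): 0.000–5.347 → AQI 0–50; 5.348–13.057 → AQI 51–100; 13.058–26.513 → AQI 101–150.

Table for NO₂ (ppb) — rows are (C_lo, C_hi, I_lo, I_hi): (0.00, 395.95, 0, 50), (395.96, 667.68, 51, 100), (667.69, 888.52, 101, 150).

PM10: 159.8 ∈ [151.5, 206.2] ↔ index [51, 100].
51 + (159.8−151.5)·(100−51)/(206.2−151.5) = 51 + 8.3·49/54.7 ≈ 58.44, so AQI = 58.
SO₂: 356.5 ∈ [267.5, 378.9] ↔ index [101, 150].
101 + (356.5−267.5)·(150−101)/(378.9−267.5) = 101 + 89.0·49/111.4 ≈ 140.15, so AQI = 140.
PM2.5 216.105: bracket 112.898–229.119 → index 101–150; slope 49/116.221, offset 103.207.
AQI = 101 + 49/116.221·103.207 ≈ 144.51 ⇒ 145.
O₃ 0.00947: bracket 0.00000–0.04200 → index 0–50; slope 50/0.04200, offset 0.00947.
AQI = 0 + 50/0.04200·0.00947 ≈ 11.27 ⇒ 11.
CO: row 13.058–26.513 (AQI 101–150). (150−101)·(24.317−13.058)/(26.513−13.058) + 101 = 49·11.259/13.455 + 101 ≈ 142.00 → 142.
NO₂: 398.57 lies in 395.96–667.68, so I_lo=51, I_hi=100, C_lo=395.96, C_hi=667.68.
(100−51)/(667.68−395.96) × (398.57−395.96) + 51 = 49/271.72 × 2.61 + 51 ≈ 51.47 → 51.
Sub-indices: PM10→58, SO₂→140, PM2.5→145, O₃→11, CO→142, NO₂→51. Overall AQI = max = 145; dominant pollutant is PM2.5.
AQI 145: Unhealthy for Sensitive Groups.

145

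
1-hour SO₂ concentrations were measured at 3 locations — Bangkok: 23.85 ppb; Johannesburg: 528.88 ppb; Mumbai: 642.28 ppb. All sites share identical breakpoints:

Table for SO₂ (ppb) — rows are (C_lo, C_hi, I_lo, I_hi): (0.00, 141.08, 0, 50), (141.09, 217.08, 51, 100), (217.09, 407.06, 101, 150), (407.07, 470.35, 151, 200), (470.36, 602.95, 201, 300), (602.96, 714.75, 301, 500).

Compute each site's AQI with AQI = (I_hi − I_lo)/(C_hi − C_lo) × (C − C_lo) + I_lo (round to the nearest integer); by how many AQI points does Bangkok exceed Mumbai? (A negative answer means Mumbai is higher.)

Bangkok 23.85: bracket 0.00–141.08 → index 0–50; slope 50/141.08, offset 23.85.
AQI = 0 + 50/141.08·23.85 ≈ 8.45 ⇒ 8.
Johannesburg: 528.88 lies in 470.36–602.95, so I_lo=201, I_hi=300, C_lo=470.36, C_hi=602.95.
(300−201)/(602.95−470.36) × (528.88−470.36) + 201 = 99/132.59 × 58.52 + 201 ≈ 244.69 → 245.
Mumbai: 642.28 ∈ [602.96, 714.75] ↔ index [301, 500].
301 + (642.28−602.96)·(500−301)/(714.75−602.96) = 301 + 39.32·199/111.79 ≈ 370.99, so AQI = 371.
AQIs: Bangkok=8, Johannesburg=245, Mumbai=371. Bangkok (8) − Mumbai (371) = -363.

-363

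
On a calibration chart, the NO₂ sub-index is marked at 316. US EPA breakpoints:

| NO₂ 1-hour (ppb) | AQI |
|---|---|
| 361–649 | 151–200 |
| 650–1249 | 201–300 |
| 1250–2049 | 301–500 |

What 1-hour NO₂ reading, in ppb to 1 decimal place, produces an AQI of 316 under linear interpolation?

1310.2

AQI 316 lies in the 301–500 band, which corresponds to 1250–2049 ppb.
C = 1250 + (316−301)×(2049−1250)/(500−301) = 1250 + 15×799/199 ≈ 1310.226 ppb → 1310.2 ppb to 1 dp.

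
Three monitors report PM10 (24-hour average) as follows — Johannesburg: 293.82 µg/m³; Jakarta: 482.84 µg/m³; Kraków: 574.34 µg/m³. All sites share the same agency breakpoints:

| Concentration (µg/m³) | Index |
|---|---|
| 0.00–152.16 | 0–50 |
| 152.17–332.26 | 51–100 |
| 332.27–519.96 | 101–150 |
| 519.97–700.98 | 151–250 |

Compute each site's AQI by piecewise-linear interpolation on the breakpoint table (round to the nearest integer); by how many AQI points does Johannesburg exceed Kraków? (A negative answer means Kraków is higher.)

Johannesburg: row 152.17–332.26 (AQI 51–100). (100−51)·(293.82−152.17)/(332.26−152.17) + 51 = 49·141.65/180.09 + 51 ≈ 89.54 → 90.
Jakarta: 482.84 lies in 332.27–519.96, so I_lo=101, I_hi=150, C_lo=332.27, C_hi=519.96.
(150−101)/(519.96−332.27) × (482.84−332.27) + 101 = 49/187.69 × 150.57 + 101 ≈ 140.31 → 140.
Kraków: 574.34 lies in 519.97–700.98, so I_lo=151, I_hi=250, C_lo=519.97, C_hi=700.98.
(250−151)/(700.98−519.97) × (574.34−519.97) + 151 = 99/181.01 × 54.37 + 151 ≈ 180.74 → 181.
AQIs: Johannesburg=90, Jakarta=140, Kraków=181. Johannesburg (90) − Kraków (181) = -91.

-91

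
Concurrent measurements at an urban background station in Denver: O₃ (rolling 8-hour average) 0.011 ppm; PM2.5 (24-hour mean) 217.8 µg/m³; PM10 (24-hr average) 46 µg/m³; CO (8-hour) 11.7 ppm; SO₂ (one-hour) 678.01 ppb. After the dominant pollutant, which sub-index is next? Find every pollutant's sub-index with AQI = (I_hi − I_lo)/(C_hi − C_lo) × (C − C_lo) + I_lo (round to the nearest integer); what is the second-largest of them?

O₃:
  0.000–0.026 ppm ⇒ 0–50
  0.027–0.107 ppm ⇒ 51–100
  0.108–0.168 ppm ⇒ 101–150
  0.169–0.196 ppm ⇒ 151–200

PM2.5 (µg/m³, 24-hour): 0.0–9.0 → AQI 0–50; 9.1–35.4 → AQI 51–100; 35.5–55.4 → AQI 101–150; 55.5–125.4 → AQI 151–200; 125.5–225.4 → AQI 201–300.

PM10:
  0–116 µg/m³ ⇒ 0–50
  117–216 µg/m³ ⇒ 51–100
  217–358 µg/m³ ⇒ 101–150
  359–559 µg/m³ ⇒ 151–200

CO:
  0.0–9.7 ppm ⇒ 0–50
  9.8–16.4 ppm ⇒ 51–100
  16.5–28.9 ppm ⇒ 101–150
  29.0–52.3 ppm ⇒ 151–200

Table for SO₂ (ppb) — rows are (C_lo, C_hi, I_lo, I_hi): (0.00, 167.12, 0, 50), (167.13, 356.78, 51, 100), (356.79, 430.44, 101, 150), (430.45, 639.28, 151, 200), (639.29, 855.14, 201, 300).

O₃: 0.011 lies in 0.000–0.026, so I_lo=0, I_hi=50, C_lo=0.000, C_hi=0.026.
(50−0)/(0.026−0.000) × (0.011−0.000) + 0 = 50/0.026 × 0.011 + 0 ≈ 21.15 → 21.
PM2.5: 217.8 lies in 125.5–225.4, so I_lo=201, I_hi=300, C_lo=125.5, C_hi=225.4.
(300−201)/(225.4−125.5) × (217.8−125.5) + 201 = 99/99.9 × 92.3 + 201 ≈ 292.47 → 292.
PM10: row 0–116 (AQI 0–50). (50−0)·(46−0)/(116−0) + 0 = 50·46/116 + 0 ≈ 19.83 → 20.
CO: row 9.8–16.4 (AQI 51–100). (100−51)·(11.7−9.8)/(16.4−9.8) + 51 = 49·1.9/6.6 + 51 ≈ 65.11 → 65.
SO₂: 678.01 lies in 639.29–855.14, so I_lo=201, I_hi=300, C_lo=639.29, C_hi=855.14.
(300−201)/(855.14−639.29) × (678.01−639.29) + 201 = 99/215.85 × 38.72 + 201 ≈ 218.76 → 219.
Sub-indices: O₃→21, PM2.5→292, PM10→20, CO→65, SO₂→219. Ranked high→low: 292, 219, 65, 21, 20. Second-highest sub-index = 219.

219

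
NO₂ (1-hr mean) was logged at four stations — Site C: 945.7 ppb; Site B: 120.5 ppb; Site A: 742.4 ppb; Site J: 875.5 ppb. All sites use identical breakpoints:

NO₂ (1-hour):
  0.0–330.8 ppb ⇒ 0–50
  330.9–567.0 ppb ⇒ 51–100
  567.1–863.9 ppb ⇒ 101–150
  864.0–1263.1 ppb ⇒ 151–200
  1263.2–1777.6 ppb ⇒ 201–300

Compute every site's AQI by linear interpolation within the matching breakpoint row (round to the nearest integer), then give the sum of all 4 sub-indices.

461

Site C: 945.7 ∈ [864.0, 1263.1] ↔ index [151, 200].
151 + (945.7−864.0)·(200−151)/(1263.1−864.0) = 151 + 81.7·49/399.1 ≈ 161.03, so AQI = 161.
Site B 120.5: bracket 0.0–330.8 → index 0–50; slope 50/330.8, offset 120.5.
AQI = 0 + 50/330.8·120.5 ≈ 18.21 ⇒ 18.
Site A: 742.4 lies in 567.1–863.9, so I_lo=101, I_hi=150, C_lo=567.1, C_hi=863.9.
(150−101)/(863.9−567.1) × (742.4−567.1) + 101 = 49/296.8 × 175.3 + 101 ≈ 129.94 → 130.
Site J: row 864.0–1263.1 (AQI 151–200). (200−151)·(875.5−864.0)/(1263.1−864.0) + 151 = 49·11.5/399.1 + 151 ≈ 152.41 → 152.
AQIs: Site C=161, Site B=18, Site A=130, Site J=152. Sum = 161 + 18 + 130 + 152 = 461.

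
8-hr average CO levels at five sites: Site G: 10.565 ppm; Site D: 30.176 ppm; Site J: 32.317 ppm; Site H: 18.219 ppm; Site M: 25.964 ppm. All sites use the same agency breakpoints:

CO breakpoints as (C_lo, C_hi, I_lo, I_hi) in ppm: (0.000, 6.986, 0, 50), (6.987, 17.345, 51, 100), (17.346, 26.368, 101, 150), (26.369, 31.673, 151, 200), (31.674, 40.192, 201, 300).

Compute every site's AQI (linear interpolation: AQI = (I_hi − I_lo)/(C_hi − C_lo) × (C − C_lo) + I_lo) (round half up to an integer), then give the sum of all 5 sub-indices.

Site G: row 6.987–17.345 (AQI 51–100). (100−51)·(10.565−6.987)/(17.345−6.987) + 51 = 49·3.578/10.358 + 51 ≈ 67.93 → 68.
Site D: row 26.369–31.673 (AQI 151–200). (200−151)·(30.176−26.369)/(31.673−26.369) + 151 = 49·3.807/5.304 + 151 ≈ 186.17 → 186.
Site J 32.317: bracket 31.674–40.192 → index 201–300; slope 99/8.518, offset 0.643.
AQI = 201 + 99/8.518·0.643 ≈ 208.47 ⇒ 208.
Site H: row 17.346–26.368 (AQI 101–150). (150−101)·(18.219−17.346)/(26.368−17.346) + 101 = 49·0.873/9.022 + 101 ≈ 105.74 → 106.
Site M: row 17.346–26.368 (AQI 101–150). (150−101)·(25.964−17.346)/(26.368−17.346) + 101 = 49·8.618/9.022 + 101 ≈ 147.81 → 148.
AQIs: Site G=68, Site D=186, Site J=208, Site H=106, Site M=148. Sum = 68 + 186 + 208 + 106 + 148 = 716.

716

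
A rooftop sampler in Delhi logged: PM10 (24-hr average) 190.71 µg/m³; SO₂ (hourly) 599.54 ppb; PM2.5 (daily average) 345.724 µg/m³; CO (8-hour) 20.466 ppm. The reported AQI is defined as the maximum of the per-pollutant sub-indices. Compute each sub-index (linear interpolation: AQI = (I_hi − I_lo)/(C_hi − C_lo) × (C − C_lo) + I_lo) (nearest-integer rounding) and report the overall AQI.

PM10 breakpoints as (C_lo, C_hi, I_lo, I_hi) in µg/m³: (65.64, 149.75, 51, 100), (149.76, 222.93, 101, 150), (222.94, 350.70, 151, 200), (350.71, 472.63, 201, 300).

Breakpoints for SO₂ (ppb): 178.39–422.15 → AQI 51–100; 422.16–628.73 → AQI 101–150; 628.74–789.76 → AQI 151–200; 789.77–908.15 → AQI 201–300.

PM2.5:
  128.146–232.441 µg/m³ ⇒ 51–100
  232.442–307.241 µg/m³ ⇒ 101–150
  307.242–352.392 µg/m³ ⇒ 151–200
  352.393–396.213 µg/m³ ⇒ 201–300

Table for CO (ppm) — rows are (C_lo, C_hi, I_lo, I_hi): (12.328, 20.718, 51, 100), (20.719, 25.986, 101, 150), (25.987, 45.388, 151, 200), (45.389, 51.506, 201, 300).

PM10: 190.71 lies in 149.76–222.93, so I_lo=101, I_hi=150, C_lo=149.76, C_hi=222.93.
(150−101)/(222.93−149.76) × (190.71−149.76) + 101 = 49/73.17 × 40.95 + 101 ≈ 128.42 → 128.
SO₂: 599.54 lies in 422.16–628.73, so I_lo=101, I_hi=150, C_lo=422.16, C_hi=628.73.
(150−101)/(628.73−422.16) × (599.54−422.16) + 101 = 49/206.57 × 177.38 + 101 ≈ 143.08 → 143.
PM2.5: 345.724 lies in 307.242–352.392, so I_lo=151, I_hi=200, C_lo=307.242, C_hi=352.392.
(200−151)/(352.392−307.242) × (345.724−307.242) + 151 = 49/45.150 × 38.482 + 151 ≈ 192.76 → 193.
CO: 20.466 lies in 12.328–20.718, so I_lo=51, I_hi=100, C_lo=12.328, C_hi=20.718.
(100−51)/(20.718−12.328) × (20.466−12.328) + 51 = 49/8.390 × 8.138 + 51 ≈ 98.53 → 99.
Sub-indices: PM10→128, SO₂→143, PM2.5→193, CO→99. Overall AQI = max = 193; dominant pollutant is PM2.5.

193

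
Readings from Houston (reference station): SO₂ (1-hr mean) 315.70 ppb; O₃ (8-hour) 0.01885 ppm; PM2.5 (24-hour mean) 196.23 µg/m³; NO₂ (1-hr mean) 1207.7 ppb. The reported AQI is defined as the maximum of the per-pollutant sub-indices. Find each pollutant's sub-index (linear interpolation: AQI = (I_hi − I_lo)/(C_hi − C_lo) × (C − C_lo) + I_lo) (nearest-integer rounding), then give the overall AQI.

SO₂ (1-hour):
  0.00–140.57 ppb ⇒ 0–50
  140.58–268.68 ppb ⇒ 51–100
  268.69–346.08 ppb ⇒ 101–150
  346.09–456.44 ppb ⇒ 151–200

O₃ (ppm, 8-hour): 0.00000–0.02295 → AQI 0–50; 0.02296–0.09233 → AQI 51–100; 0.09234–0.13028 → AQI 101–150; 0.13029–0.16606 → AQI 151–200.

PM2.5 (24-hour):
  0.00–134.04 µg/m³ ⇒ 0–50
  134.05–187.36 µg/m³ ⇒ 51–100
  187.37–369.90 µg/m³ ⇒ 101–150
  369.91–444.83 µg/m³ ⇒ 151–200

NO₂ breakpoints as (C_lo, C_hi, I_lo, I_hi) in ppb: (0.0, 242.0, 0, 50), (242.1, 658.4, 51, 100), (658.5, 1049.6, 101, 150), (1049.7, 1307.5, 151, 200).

181

SO₂: row 268.69–346.08 (AQI 101–150). (150−101)·(315.70−268.69)/(346.08−268.69) + 101 = 49·47.01/77.39 + 101 ≈ 130.76 → 131.
O₃: 0.01885 lies in 0.00000–0.02295, so I_lo=0, I_hi=50, C_lo=0.00000, C_hi=0.02295.
(50−0)/(0.02295−0.00000) × (0.01885−0.00000) + 0 = 50/0.02295 × 0.01885 + 0 ≈ 41.07 → 41.
PM2.5: row 187.37–369.90 (AQI 101–150). (150−101)·(196.23−187.37)/(369.90−187.37) + 101 = 49·8.86/182.53 + 101 ≈ 103.38 → 103.
NO₂ 1207.7: bracket 1049.7–1307.5 → index 151–200; slope 49/257.8, offset 158.0.
AQI = 151 + 49/257.8·158.0 ≈ 181.03 ⇒ 181.
Sub-indices: SO₂→131, O₃→41, PM2.5→103, NO₂→181. Overall AQI = max = 181; dominant pollutant is NO₂.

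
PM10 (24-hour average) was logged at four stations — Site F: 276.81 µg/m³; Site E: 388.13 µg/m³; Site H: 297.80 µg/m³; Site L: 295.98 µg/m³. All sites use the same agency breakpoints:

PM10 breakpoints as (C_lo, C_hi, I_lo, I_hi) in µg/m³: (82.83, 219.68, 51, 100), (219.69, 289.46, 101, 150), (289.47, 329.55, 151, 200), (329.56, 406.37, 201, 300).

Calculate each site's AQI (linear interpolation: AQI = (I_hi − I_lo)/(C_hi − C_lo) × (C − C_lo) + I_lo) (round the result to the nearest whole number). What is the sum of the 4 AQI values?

Site F: row 219.69–289.46 (AQI 101–150). (150−101)·(276.81−219.69)/(289.46−219.69) + 101 = 49·57.12/69.77 + 101 ≈ 141.12 → 141.
Site E: 388.13 ∈ [329.56, 406.37] ↔ index [201, 300].
201 + (388.13−329.56)·(300−201)/(406.37−329.56) = 201 + 58.57·99/76.81 ≈ 276.49, so AQI = 276.
Site H 297.80: bracket 289.47–329.55 → index 151–200; slope 49/40.08, offset 8.33.
AQI = 151 + 49/40.08·8.33 ≈ 161.18 ⇒ 161.
Site L 295.98: bracket 289.47–329.55 → index 151–200; slope 49/40.08, offset 6.51.
AQI = 151 + 49/40.08·6.51 ≈ 158.96 ⇒ 159.
AQIs: Site F=141, Site E=276, Site H=161, Site L=159. Sum = 141 + 276 + 161 + 159 = 737.

737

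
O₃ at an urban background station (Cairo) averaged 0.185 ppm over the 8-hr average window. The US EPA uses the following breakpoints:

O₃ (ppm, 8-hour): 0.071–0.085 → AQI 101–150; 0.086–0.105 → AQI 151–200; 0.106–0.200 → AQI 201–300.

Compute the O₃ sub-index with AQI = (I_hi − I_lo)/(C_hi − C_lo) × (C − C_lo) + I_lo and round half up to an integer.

O₃: 0.185 lies in 0.106–0.200, so I_lo=201, I_hi=300, C_lo=0.106, C_hi=0.200.
(300−201)/(0.200−0.106) × (0.185−0.106) + 201 = 99/0.094 × 0.079 + 201 ≈ 284.20 → 284.

284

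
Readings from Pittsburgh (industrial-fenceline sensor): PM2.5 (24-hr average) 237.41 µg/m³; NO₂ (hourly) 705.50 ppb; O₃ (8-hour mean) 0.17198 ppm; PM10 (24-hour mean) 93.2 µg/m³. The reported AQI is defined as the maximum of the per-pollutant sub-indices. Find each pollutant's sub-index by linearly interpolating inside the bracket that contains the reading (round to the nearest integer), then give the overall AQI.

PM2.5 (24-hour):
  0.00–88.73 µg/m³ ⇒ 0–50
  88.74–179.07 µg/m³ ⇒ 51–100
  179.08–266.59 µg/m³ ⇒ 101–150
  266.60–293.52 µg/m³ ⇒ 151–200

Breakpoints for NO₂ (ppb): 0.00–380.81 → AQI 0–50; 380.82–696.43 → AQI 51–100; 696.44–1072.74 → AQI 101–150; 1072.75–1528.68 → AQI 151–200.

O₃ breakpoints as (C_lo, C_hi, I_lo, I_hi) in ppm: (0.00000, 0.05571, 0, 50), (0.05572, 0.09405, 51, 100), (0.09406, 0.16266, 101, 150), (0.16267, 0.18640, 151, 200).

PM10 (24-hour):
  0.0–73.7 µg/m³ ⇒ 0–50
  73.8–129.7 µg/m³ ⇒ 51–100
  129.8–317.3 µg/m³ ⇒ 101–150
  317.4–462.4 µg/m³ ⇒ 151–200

170

PM2.5: 237.41 lies in 179.08–266.59, so I_lo=101, I_hi=150, C_lo=179.08, C_hi=266.59.
(150−101)/(266.59−179.08) × (237.41−179.08) + 101 = 49/87.51 × 58.33 + 101 ≈ 133.66 → 134.
NO₂: 705.50 ∈ [696.44, 1072.74] ↔ index [101, 150].
101 + (705.50−696.44)·(150−101)/(1072.74−696.44) = 101 + 9.06·49/376.30 ≈ 102.18, so AQI = 102.
O₃: 0.17198 lies in 0.16267–0.18640, so I_lo=151, I_hi=200, C_lo=0.16267, C_hi=0.18640.
(200−151)/(0.18640−0.16267) × (0.17198−0.16267) + 151 = 49/0.02373 × 0.00931 + 151 ≈ 170.22 → 170.
PM10: 93.2 ∈ [73.8, 129.7] ↔ index [51, 100].
51 + (93.2−73.8)·(100−51)/(129.7−73.8) = 51 + 19.4·49/55.9 ≈ 68.01, so AQI = 68.
Sub-indices: PM2.5→134, NO₂→102, O₃→170, PM10→68. Overall AQI = max = 170; dominant pollutant is O₃.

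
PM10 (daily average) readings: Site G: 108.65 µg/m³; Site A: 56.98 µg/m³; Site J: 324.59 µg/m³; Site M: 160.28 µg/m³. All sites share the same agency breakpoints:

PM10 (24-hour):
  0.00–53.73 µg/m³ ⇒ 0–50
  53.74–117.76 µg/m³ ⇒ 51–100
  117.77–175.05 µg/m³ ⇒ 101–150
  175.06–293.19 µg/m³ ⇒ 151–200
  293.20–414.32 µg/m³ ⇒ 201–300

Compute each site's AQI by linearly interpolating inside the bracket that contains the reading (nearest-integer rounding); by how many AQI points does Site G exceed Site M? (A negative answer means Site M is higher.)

Site G: 108.65 lies in 53.74–117.76, so I_lo=51, I_hi=100, C_lo=53.74, C_hi=117.76.
(100−51)/(117.76−53.74) × (108.65−53.74) + 51 = 49/64.02 × 54.91 + 51 ≈ 93.03 → 93.
Site A: 56.98 ∈ [53.74, 117.76] ↔ index [51, 100].
51 + (56.98−53.74)·(100−51)/(117.76−53.74) = 51 + 3.24·49/64.02 ≈ 53.48, so AQI = 53.
Site J: 324.59 ∈ [293.20, 414.32] ↔ index [201, 300].
201 + (324.59−293.20)·(300−201)/(414.32−293.20) = 201 + 31.39·99/121.12 ≈ 226.66, so AQI = 227.
Site M: 160.28 ∈ [117.77, 175.05] ↔ index [101, 150].
101 + (160.28−117.77)·(150−101)/(175.05−117.77) = 101 + 42.51·49/57.28 ≈ 137.37, so AQI = 137.
AQIs: Site G=93, Site A=53, Site J=227, Site M=137. Site G (93) − Site M (137) = -44.

-44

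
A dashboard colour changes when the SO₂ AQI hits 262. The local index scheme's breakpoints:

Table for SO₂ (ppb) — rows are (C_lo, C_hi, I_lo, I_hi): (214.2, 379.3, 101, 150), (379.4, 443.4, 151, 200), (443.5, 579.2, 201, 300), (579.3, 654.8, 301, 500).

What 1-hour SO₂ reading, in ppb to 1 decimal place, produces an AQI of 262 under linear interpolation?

AQI 262 lies in the 201–300 band, which corresponds to 443.5–579.2 ppb.
C = 443.5 + (262−201)×(579.2−443.5)/(300−201) = 443.5 + 61×135.7/99 ≈ 527.113 ppb → 527.1 ppb to 1 dp.

527.1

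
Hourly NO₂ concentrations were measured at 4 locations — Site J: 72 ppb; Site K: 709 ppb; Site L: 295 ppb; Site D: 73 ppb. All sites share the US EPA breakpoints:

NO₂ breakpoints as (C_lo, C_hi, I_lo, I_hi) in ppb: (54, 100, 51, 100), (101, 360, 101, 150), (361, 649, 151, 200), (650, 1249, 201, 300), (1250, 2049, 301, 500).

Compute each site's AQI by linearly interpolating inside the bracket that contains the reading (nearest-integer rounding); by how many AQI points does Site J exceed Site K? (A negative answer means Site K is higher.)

-141

Site J: row 54–100 (AQI 51–100). (100−51)·(72−54)/(100−54) + 51 = 49·18/46 + 51 ≈ 70.17 → 70.
Site K 709: bracket 650–1249 → index 201–300; slope 99/599, offset 59.
AQI = 201 + 99/599·59 ≈ 210.75 ⇒ 211.
Site L: 295 lies in 101–360, so I_lo=101, I_hi=150, C_lo=101, C_hi=360.
(150−101)/(360−101) × (295−101) + 101 = 49/259 × 194 + 101 ≈ 137.70 → 138.
Site D: 73 ∈ [54, 100] ↔ index [51, 100].
51 + (73−54)·(100−51)/(100−54) = 51 + 19·49/46 ≈ 71.24, so AQI = 71.
AQIs: Site J=70, Site K=211, Site L=138, Site D=71. Site J (70) − Site K (211) = -141.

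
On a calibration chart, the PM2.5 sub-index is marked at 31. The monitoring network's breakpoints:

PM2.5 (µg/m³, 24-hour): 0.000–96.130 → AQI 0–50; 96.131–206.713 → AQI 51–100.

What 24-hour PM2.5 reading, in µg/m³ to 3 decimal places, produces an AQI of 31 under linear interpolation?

59.601

AQI 31 lies in the 0–50 band, which corresponds to 0.000–96.130 µg/m³.
C = 0.000 + (31−0)×(96.130−0.000)/(50−0) = 0.000 + 31×96.130/50 ≈ 59.60060 µg/m³ → 59.601 µg/m³ to 3 dp.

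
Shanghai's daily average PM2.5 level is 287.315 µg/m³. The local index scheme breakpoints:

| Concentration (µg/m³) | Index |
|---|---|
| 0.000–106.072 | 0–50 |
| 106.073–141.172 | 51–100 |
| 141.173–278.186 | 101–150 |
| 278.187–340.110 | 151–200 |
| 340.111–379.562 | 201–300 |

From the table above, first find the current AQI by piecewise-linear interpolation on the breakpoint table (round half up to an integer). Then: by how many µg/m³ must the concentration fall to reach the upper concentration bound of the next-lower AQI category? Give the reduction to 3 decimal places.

PM2.5 287.315: bracket 278.187–340.110 → index 151–200; slope 49/61.923, offset 9.128.
AQI = 151 + 49/61.923·9.128 ≈ 158.22 ⇒ 158.
Current AQI 158 is in the Unhealthy range (151–200). The next-lower category tops out at AQI 150, whose upper concentration bound is 278.186 µg/m³.
Reduction needed = 287.315 − 278.186 = 9.129 µg/m³.

9.129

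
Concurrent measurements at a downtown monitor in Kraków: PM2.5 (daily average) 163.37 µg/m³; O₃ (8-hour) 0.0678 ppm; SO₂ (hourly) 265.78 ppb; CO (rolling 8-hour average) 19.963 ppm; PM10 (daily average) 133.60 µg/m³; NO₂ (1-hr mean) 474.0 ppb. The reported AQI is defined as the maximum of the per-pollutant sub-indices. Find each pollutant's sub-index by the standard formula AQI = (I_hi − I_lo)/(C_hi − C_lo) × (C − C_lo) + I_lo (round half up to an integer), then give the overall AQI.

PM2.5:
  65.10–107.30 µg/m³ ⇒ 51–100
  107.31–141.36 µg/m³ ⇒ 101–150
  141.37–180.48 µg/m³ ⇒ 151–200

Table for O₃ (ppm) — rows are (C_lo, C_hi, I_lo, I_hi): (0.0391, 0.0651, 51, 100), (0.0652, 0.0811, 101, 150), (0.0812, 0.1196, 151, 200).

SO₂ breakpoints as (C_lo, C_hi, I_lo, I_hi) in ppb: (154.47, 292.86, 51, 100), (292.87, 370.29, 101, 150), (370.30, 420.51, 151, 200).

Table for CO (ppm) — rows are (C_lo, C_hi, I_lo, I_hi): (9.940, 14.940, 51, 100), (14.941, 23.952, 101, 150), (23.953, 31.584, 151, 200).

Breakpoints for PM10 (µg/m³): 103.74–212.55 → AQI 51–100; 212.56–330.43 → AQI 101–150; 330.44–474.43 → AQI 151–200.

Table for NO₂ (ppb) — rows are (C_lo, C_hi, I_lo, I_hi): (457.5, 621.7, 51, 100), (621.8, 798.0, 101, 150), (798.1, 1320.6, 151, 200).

PM2.5 163.37: bracket 141.37–180.48 → index 151–200; slope 49/39.11, offset 22.00.
AQI = 151 + 49/39.11·22.00 ≈ 178.56 ⇒ 179.
O₃ 0.0678: bracket 0.0652–0.0811 → index 101–150; slope 49/0.0159, offset 0.0026.
AQI = 101 + 49/0.0159·0.0026 ≈ 109.01 ⇒ 109.
SO₂ 265.78: bracket 154.47–292.86 → index 51–100; slope 49/138.39, offset 111.31.
AQI = 51 + 49/138.39·111.31 ≈ 90.41 ⇒ 90.
CO: 19.963 ∈ [14.941, 23.952] ↔ index [101, 150].
101 + (19.963−14.941)·(150−101)/(23.952−14.941) = 101 + 5.022·49/9.011 ≈ 128.31, so AQI = 128.
PM10: 133.60 ∈ [103.74, 212.55] ↔ index [51, 100].
51 + (133.60−103.74)·(100−51)/(212.55−103.74) = 51 + 29.86·49/108.81 ≈ 64.45, so AQI = 64.
NO₂: 474.0 lies in 457.5–621.7, so I_lo=51, I_hi=100, C_lo=457.5, C_hi=621.7.
(100−51)/(621.7−457.5) × (474.0−457.5) + 51 = 49/164.2 × 16.5 + 51 ≈ 55.92 → 56.
Sub-indices: PM2.5→179, O₃→109, SO₂→90, CO→128, PM10→64, NO₂→56. Overall AQI = max = 179; dominant pollutant is PM2.5.

179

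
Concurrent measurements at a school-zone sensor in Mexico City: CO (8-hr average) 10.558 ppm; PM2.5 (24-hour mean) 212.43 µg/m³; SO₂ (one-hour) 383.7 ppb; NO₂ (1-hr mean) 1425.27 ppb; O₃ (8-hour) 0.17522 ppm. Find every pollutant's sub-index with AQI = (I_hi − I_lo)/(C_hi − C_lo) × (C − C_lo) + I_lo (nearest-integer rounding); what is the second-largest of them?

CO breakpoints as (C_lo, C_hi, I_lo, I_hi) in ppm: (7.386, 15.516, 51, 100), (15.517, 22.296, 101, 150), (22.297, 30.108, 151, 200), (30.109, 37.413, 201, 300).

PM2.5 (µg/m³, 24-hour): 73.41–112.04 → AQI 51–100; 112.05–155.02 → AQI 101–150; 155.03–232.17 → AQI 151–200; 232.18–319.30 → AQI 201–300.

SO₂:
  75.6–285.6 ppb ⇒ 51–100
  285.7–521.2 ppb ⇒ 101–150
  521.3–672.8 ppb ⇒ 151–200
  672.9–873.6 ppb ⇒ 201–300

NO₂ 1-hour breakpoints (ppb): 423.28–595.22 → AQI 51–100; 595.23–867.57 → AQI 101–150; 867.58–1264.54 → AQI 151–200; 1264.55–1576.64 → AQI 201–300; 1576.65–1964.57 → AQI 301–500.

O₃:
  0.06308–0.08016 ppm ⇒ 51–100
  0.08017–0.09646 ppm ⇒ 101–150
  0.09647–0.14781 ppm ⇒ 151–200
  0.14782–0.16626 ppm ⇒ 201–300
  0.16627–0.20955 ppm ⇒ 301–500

CO: 10.558 lies in 7.386–15.516, so I_lo=51, I_hi=100, C_lo=7.386, C_hi=15.516.
(100−51)/(15.516−7.386) × (10.558−7.386) + 51 = 49/8.130 × 3.172 + 51 ≈ 70.12 → 70.
PM2.5 212.43: bracket 155.03–232.17 → index 151–200; slope 49/77.14, offset 57.40.
AQI = 151 + 49/77.14·57.40 ≈ 187.46 ⇒ 187.
SO₂: 383.7 lies in 285.7–521.2, so I_lo=101, I_hi=150, C_lo=285.7, C_hi=521.2.
(150−101)/(521.2−285.7) × (383.7−285.7) + 101 = 49/235.5 × 98.0 + 101 ≈ 121.39 → 121.
NO₂: 1425.27 lies in 1264.55–1576.64, so I_lo=201, I_hi=300, C_lo=1264.55, C_hi=1576.64.
(300−201)/(1576.64−1264.55) × (1425.27−1264.55) + 201 = 99/312.09 × 160.72 + 201 ≈ 251.98 → 252.
O₃: row 0.16627–0.20955 (AQI 301–500). (500−301)·(0.17522−0.16627)/(0.20955−0.16627) + 301 = 199·0.00895/0.04328 + 301 ≈ 342.15 → 342.
Sub-indices: CO→70, PM2.5→187, SO₂→121, NO₂→252, O₃→342. Ranked high→low: 342, 252, 187, 121, 70. Second-highest sub-index = 252.

252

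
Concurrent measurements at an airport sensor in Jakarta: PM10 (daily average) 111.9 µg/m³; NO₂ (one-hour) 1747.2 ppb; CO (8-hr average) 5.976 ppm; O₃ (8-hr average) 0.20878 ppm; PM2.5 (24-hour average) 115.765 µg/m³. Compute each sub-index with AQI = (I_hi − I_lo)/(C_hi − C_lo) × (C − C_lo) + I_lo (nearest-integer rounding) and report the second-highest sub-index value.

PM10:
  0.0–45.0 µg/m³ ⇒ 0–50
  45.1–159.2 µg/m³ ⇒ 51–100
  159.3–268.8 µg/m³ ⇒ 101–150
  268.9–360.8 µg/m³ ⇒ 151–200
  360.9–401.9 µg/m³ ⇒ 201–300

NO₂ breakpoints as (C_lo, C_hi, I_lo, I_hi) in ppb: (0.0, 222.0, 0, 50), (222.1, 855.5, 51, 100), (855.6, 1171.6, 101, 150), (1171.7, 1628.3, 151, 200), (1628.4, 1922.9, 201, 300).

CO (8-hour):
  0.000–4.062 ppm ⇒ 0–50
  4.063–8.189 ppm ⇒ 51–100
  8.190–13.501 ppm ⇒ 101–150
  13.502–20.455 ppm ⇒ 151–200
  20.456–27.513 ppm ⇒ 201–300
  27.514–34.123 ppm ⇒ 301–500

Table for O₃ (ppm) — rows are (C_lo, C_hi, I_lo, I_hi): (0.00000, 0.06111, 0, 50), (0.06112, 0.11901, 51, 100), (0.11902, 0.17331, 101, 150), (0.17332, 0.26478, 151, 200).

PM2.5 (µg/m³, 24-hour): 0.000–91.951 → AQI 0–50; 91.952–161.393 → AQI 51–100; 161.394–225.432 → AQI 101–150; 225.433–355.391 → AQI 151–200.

170

PM10: 111.9 ∈ [45.1, 159.2] ↔ index [51, 100].
51 + (111.9−45.1)·(100−51)/(159.2−45.1) = 51 + 66.8·49/114.1 ≈ 79.69, so AQI = 80.
NO₂ 1747.2: bracket 1628.4–1922.9 → index 201–300; slope 99/294.5, offset 118.8.
AQI = 201 + 99/294.5·118.8 ≈ 240.94 ⇒ 241.
CO 5.976: bracket 4.063–8.189 → index 51–100; slope 49/4.126, offset 1.913.
AQI = 51 + 49/4.126·1.913 ≈ 73.72 ⇒ 74.
O₃ 0.20878: bracket 0.17332–0.26478 → index 151–200; slope 49/0.09146, offset 0.03546.
AQI = 151 + 49/0.09146·0.03546 ≈ 170.00 ⇒ 170.
PM2.5: 115.765 lies in 91.952–161.393, so I_lo=51, I_hi=100, C_lo=91.952, C_hi=161.393.
(100−51)/(161.393−91.952) × (115.765−91.952) + 51 = 49/69.441 × 23.813 + 51 ≈ 67.80 → 68.
Sub-indices: PM10→80, NO₂→241, CO→74, O₃→170, PM2.5→68. Ranked high→low: 241, 170, 80, 74, 68. Second-highest sub-index = 170.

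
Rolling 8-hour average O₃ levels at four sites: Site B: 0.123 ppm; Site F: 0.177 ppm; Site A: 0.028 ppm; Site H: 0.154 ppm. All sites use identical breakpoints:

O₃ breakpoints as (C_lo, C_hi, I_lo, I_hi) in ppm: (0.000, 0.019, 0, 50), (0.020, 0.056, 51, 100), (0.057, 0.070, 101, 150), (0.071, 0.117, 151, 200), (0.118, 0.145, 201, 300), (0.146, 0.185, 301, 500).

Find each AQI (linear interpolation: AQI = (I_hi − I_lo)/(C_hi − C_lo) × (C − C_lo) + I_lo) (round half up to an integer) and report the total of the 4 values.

Site B: row 0.118–0.145 (AQI 201–300). (300−201)·(0.123−0.118)/(0.145−0.118) + 201 = 99·0.005/0.027 + 201 ≈ 219.33 → 219.
Site F 0.177: bracket 0.146–0.185 → index 301–500; slope 199/0.039, offset 0.031.
AQI = 301 + 199/0.039·0.031 ≈ 459.18 ⇒ 459.
Site A 0.028: bracket 0.020–0.056 → index 51–100; slope 49/0.036, offset 0.008.
AQI = 51 + 49/0.036·0.008 ≈ 61.89 ⇒ 62.
Site H: row 0.146–0.185 (AQI 301–500). (500−301)·(0.154−0.146)/(0.185−0.146) + 301 = 199·0.008/0.039 + 301 ≈ 341.82 → 342.
AQIs: Site B=219, Site F=459, Site A=62, Site H=342. Sum = 219 + 459 + 62 + 342 = 1082.

1082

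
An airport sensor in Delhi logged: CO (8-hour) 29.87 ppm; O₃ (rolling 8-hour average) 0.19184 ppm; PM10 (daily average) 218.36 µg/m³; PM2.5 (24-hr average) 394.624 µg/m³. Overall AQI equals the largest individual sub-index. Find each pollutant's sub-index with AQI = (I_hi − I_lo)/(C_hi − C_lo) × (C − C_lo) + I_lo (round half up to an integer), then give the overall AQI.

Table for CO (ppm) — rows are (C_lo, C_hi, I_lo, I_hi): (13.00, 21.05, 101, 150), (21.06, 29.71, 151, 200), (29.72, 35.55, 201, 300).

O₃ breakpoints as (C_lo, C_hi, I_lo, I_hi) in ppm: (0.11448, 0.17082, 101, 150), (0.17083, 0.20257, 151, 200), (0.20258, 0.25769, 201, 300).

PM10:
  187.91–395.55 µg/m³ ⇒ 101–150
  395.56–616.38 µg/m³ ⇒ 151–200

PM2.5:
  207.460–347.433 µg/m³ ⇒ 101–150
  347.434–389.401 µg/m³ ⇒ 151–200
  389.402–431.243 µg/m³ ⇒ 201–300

CO: 29.87 lies in 29.72–35.55, so I_lo=201, I_hi=300, C_lo=29.72, C_hi=35.55.
(300−201)/(35.55−29.72) × (29.87−29.72) + 201 = 99/5.83 × 0.15 + 201 ≈ 203.55 → 204.
O₃ 0.19184: bracket 0.17083–0.20257 → index 151–200; slope 49/0.03174, offset 0.02101.
AQI = 151 + 49/0.03174·0.02101 ≈ 183.44 ⇒ 183.
PM10: 218.36 lies in 187.91–395.55, so I_lo=101, I_hi=150, C_lo=187.91, C_hi=395.55.
(150−101)/(395.55−187.91) × (218.36−187.91) + 101 = 49/207.64 × 30.45 + 101 ≈ 108.19 → 108.
PM2.5: row 389.402–431.243 (AQI 201–300). (300−201)·(394.624−389.402)/(431.243−389.402) + 201 = 99·5.222/41.841 + 201 ≈ 213.36 → 213.
Sub-indices: CO→204, O₃→183, PM10→108, PM2.5→213. Overall AQI = max = 213; dominant pollutant is PM2.5.

213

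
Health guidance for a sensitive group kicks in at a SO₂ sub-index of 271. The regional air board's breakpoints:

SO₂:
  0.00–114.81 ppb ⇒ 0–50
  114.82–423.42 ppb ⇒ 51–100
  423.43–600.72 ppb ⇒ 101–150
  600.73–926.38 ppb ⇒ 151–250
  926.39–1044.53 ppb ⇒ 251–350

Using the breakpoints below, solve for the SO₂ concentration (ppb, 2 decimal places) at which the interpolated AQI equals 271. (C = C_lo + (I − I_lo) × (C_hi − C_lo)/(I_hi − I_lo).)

950.26

AQI 271 lies in the 251–350 band, which corresponds to 926.39–1044.53 ppb.
C = 926.39 + (271−251)×(1044.53−926.39)/(350−251) = 926.39 + 20×118.14/99 ≈ 950.2567 ppb → 950.26 ppb to 2 dp.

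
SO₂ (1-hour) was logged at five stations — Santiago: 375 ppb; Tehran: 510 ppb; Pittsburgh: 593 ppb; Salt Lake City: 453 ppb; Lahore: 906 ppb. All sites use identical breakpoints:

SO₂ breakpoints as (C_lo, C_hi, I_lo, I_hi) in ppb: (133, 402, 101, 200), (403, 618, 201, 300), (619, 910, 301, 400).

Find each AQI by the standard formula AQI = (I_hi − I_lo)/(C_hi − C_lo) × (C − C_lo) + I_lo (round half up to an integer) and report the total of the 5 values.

Santiago: row 133–402 (AQI 101–200). (200−101)·(375−133)/(402−133) + 101 = 99·242/269 + 101 ≈ 190.06 → 190.
Tehran 510: bracket 403–618 → index 201–300; slope 99/215, offset 107.
AQI = 201 + 99/215·107 ≈ 250.27 ⇒ 250.
Pittsburgh: 593 lies in 403–618, so I_lo=201, I_hi=300, C_lo=403, C_hi=618.
(300−201)/(618−403) × (593−403) + 201 = 99/215 × 190 + 201 ≈ 288.49 → 288.
Salt Lake City: row 403–618 (AQI 201–300). (300−201)·(453−403)/(618−403) + 201 = 99·50/215 + 201 ≈ 224.02 → 224.
Lahore 906: bracket 619–910 → index 301–400; slope 99/291, offset 287.
AQI = 301 + 99/291·287 ≈ 398.64 ⇒ 399.
AQIs: Santiago=190, Tehran=250, Pittsburgh=288, Salt Lake City=224, Lahore=399. Sum = 190 + 250 + 288 + 224 + 399 = 1351.

1351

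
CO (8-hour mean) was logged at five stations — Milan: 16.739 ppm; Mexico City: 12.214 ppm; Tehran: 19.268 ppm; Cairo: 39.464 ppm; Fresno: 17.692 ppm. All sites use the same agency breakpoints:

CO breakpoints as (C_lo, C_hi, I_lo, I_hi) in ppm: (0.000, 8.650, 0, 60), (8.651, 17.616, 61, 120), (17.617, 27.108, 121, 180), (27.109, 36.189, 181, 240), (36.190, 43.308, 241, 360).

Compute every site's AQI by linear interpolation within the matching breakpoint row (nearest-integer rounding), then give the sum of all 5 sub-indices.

Milan 16.739: bracket 8.651–17.616 → index 61–120; slope 59/8.965, offset 8.088.
AQI = 61 + 59/8.965·8.088 ≈ 114.23 ⇒ 114.
Mexico City: row 8.651–17.616 (AQI 61–120). (120−61)·(12.214−8.651)/(17.616−8.651) + 61 = 59·3.563/8.965 + 61 ≈ 84.45 → 84.
Tehran: 19.268 lies in 17.617–27.108, so I_lo=121, I_hi=180, C_lo=17.617, C_hi=27.108.
(180−121)/(27.108−17.617) × (19.268−17.617) + 121 = 59/9.491 × 1.651 + 121 ≈ 131.26 → 131.
Cairo: row 36.190–43.308 (AQI 241–360). (360−241)·(39.464−36.190)/(43.308−36.190) + 241 = 119·3.274/7.118 + 241 ≈ 295.74 → 296.
Fresno: row 17.617–27.108 (AQI 121–180). (180−121)·(17.692−17.617)/(27.108−17.617) + 121 = 59·0.075/9.491 + 121 ≈ 121.47 → 121.
AQIs: Milan=114, Mexico City=84, Tehran=131, Cairo=296, Fresno=121. Sum = 114 + 84 + 131 + 296 + 121 = 746.

746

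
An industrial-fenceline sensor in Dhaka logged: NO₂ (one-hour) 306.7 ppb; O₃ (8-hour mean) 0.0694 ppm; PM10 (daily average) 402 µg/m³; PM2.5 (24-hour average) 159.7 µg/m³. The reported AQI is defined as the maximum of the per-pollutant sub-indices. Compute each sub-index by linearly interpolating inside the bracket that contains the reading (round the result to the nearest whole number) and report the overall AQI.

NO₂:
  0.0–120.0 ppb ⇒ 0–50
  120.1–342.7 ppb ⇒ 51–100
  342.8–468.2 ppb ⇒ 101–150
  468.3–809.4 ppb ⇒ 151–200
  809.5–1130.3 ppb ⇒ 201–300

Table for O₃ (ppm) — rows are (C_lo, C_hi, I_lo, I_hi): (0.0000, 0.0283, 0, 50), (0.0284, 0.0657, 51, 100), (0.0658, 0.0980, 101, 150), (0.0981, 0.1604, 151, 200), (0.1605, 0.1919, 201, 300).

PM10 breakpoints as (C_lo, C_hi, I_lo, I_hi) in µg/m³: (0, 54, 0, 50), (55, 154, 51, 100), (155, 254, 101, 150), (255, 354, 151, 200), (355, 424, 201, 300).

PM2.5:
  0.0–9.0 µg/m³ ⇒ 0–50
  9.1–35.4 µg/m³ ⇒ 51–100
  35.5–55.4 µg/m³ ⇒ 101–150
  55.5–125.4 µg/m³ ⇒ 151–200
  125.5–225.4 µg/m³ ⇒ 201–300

NO₂: 306.7 lies in 120.1–342.7, so I_lo=51, I_hi=100, C_lo=120.1, C_hi=342.7.
(100−51)/(342.7−120.1) × (306.7−120.1) + 51 = 49/222.6 × 186.6 + 51 ≈ 92.08 → 92.
O₃: 0.0694 lies in 0.0658–0.0980, so I_lo=101, I_hi=150, C_lo=0.0658, C_hi=0.0980.
(150−101)/(0.0980−0.0658) × (0.0694−0.0658) + 101 = 49/0.0322 × 0.0036 + 101 ≈ 106.48 → 106.
PM10: 402 ∈ [355, 424] ↔ index [201, 300].
201 + (402−355)·(300−201)/(424−355) = 201 + 47·99/69 ≈ 268.43, so AQI = 268.
PM2.5: 159.7 ∈ [125.5, 225.4] ↔ index [201, 300].
201 + (159.7−125.5)·(300−201)/(225.4−125.5) = 201 + 34.2·99/99.9 ≈ 234.89, so AQI = 235.
Sub-indices: NO₂→92, O₃→106, PM10→268, PM2.5→235. Overall AQI = max = 268; dominant pollutant is PM10.
AQI 268: Very Unhealthy.

268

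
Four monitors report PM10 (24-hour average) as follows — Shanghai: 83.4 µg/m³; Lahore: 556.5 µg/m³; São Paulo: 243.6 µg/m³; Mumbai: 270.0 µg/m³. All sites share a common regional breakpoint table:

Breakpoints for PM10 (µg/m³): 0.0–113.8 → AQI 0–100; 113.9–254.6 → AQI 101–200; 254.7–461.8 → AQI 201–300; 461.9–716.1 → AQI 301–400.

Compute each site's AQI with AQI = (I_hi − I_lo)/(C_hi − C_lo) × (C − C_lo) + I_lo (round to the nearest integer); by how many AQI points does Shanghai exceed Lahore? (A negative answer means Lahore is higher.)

Shanghai: 83.4 lies in 0.0–113.8, so I_lo=0, I_hi=100, C_lo=0.0, C_hi=113.8.
(100−0)/(113.8−0.0) × (83.4−0.0) + 0 = 100/113.8 × 83.4 + 0 ≈ 73.29 → 73.
Lahore 556.5: bracket 461.9–716.1 → index 301–400; slope 99/254.2, offset 94.6.
AQI = 301 + 99/254.2·94.6 ≈ 337.84 ⇒ 338.
São Paulo: row 113.9–254.6 (AQI 101–200). (200−101)·(243.6−113.9)/(254.6−113.9) + 101 = 99·129.7/140.7 + 101 ≈ 192.26 → 192.
Mumbai: 270.0 ∈ [254.7, 461.8] ↔ index [201, 300].
201 + (270.0−254.7)·(300−201)/(461.8−254.7) = 201 + 15.3·99/207.1 ≈ 208.31, so AQI = 208.
AQIs: Shanghai=73, Lahore=338, São Paulo=192, Mumbai=208. Shanghai (73) − Lahore (338) = -265.

-265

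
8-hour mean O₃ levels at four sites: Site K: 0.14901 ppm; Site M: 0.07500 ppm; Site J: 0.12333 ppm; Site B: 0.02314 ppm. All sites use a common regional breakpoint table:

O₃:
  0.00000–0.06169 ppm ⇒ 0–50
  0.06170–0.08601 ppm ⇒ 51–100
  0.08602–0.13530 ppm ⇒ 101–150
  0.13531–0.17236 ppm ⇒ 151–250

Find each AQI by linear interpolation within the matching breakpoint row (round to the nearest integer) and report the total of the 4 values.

423

Site K: 0.14901 ∈ [0.13531, 0.17236] ↔ index [151, 250].
151 + (0.14901−0.13531)·(250−151)/(0.17236−0.13531) = 151 + 0.01370·99/0.03705 ≈ 187.61, so AQI = 188.
Site M: 0.07500 ∈ [0.06170, 0.08601] ↔ index [51, 100].
51 + (0.07500−0.06170)·(100−51)/(0.08601−0.06170) = 51 + 0.01330·49/0.02431 ≈ 77.81, so AQI = 78.
Site J 0.12333: bracket 0.08602–0.13530 → index 101–150; slope 49/0.04928, offset 0.03731.
AQI = 101 + 49/0.04928·0.03731 ≈ 138.10 ⇒ 138.
Site B: row 0.00000–0.06169 (AQI 0–50). (50−0)·(0.02314−0.00000)/(0.06169−0.00000) + 0 = 50·0.02314/0.06169 + 0 ≈ 18.76 → 19.
AQIs: Site K=188, Site M=78, Site J=138, Site B=19. Sum = 188 + 78 + 138 + 19 = 423.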